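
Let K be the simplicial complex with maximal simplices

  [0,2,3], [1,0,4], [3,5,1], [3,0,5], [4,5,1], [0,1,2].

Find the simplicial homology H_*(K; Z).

H_0 ≅ Z,  H_1 ≅ Z,  H_2 = 0.

We work with the vertex ordering 0 < 1 < 2 < 3 < 4 < 5. The simplices of K, each written with vertices in increasing order, are:

  0-simplices (6): [0], [1], [2], [3], [4], [5]
  1-simplices (12): [0,1], [0,2], [0,3], [0,4], [0,5], [1,2], [1,3], [1,4], [1,5], [2,3], [3,5], [4,5]
  2-simplices (6): [0,1,2], [0,1,4], [0,2,3], [0,3,5], [1,3,5], [1,4,5]

Hence C_0 ≅ Z^6, C_1 ≅ Z^12, C_2 ≅ Z^6.

∂_1: C_1 → C_0 maps an edge to its endpoints' difference, ∂[p,q] = q − p. For instance
  ∂[0,1] = [1] − [0].
The 6×12 boundary matrix has rank 5 and Smith normal form diag(1,1,1,1,1).

The boundary map ∂_2: C_2 → C_1 maps a triangle to the signed sum of its edges. For instance
  ∂[0,1,4] = [1,4] − [0,4] + [0,1],
  ∂[0,1,2] = [1,2] − [0,2] + [0,1].
The 12×6 boundary matrix has rank 6 and Smith normal form diag(1,1,1,1,1,1).

Reading off H_k = ker ∂_k / im ∂_{k+1}:

  H_0: rank C_0 − rank ∂_1 = 6 − 5 = 1, and the invariant factors of ∂_1 are all 1, so H_0 = Z.
  H_1: rank ker ∂_1 − rank ∂_2 = (12 − 5) − 6 = 1, and the invariant factors of ∂_2 are all 1, so H_1 = Z.
  H_2: rank ker ∂_2 − rank ∂_3 = (6 − 6) − 0 = 0, and there is no ∂_3, so H_2 = 0.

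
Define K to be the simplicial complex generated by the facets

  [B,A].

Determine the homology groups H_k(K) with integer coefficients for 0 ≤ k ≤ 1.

K has 2 vertices, 1 edge.
rank ∂_0 = 0, rank ∂_1 = 1 ⇒ b_0 = 2 − 0 − 1 = 1; all invariant factors of ∂_1 are 1 so no torsion. So H_0 ≅ Z.
rank ∂_1 = 1, rank ∂_2 = 0 ⇒ b_1 = 1 − 1 − 0 = 0. So H_1 ≅ 0.

H_0 = Z,  H_1 = 0.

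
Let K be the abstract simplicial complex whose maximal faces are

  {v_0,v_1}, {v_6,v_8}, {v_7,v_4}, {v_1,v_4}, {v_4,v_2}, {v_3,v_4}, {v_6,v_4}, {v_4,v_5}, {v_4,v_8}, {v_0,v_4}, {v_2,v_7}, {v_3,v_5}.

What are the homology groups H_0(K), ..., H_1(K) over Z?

Take the total order v_0 < v_1 < v_2 < v_3 < v_4 < v_5 < v_6 < v_7 < v_8 on the vertex set. Then K (dimension 1) consists of the simplices:

  0-simplices (9): [v_0], [v_1], [v_2], [v_3], [v_4], [v_5], [v_6], [v_7], [v_8]
  1-simplices (12): [v_0,v_1], [v_0,v_4], [v_1,v_4], [v_2,v_4], [v_2,v_7], [v_3,v_4], [v_3,v_5], [v_4,v_5], [v_4,v_6], [v_4,v_7], [v_4,v_8], [v_6,v_8]

giving chain groups C_0 ≅ Z^9, C_1 ≅ Z^12.

∂_1: C_1 → C_0 is given by ∂[p,q] = [q] − [p]. For instance
  ∂[v_4,v_5] = [v_5] − [v_4].
The 9×12 boundary matrix has rank 8 and Smith normal form diag(1,1,1,1,1,1,1,1).

From H_k ≅ ker(∂_k) / im(∂_{k+1}) we obtain:

  H_0: rank C_0 − rank ∂_1 = 9 − 8 = 1, and the invariant factors of ∂_1 are all 1, so H_0 = Z.
  H_1: rank ker ∂_1 − rank ∂_2 = (12 − 8) − 0 = 4, and there is no ∂_2, so H_1 = Z^4.

As a check, the Euler characteristic is 9 − 12 = -3, which agrees with 1 − 4 = -3.
(K is a triangulation of a wedge of 4 circles.)

H_0 = Z,  H_1 = Z^4.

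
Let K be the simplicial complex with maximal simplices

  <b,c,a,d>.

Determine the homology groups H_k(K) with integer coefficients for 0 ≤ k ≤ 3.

H_0 ≅ Z,  H_1 = 0,  H_2 = 0,  H_3 = 0.

Order the vertices as a < b < c < d. Listing each simplex with vertices in this order, K has dimension 3 with simplices:

  0-simplices (4): a, b, c, d
  1-simplices (6): ab, ac, ad, bc, bd, cd
  2-simplices (4): abc, abd, acd, bcd
  3-simplices (1): abcd

so the chain groups are C_0 ≅ Z^4, C_1 ≅ Z^6, C_2 ≅ Z^4, C_3 ≅ Z^1.

∂_1: C_1 → C_0 is given by ∂[p,q] = [q] − [p]. For instance
  ∂bd = d − b.
As a 4×6 matrix over Z this has rank 3, with invariant factors (1,1,1).

The boundary map ∂_2: C_2 → C_1 acts by ∂[p,q,r] = [q,r] − [p,r] + [p,q]. For instance
  ∂bcd = cd − bd + bc,
  ∂abc = bc − ac + ab.
This gives a 6×4 integer matrix of rank 3; reducing to Smith normal form yields diagonal entries (1,1,1).

∂_3: C_3 → C_2 sends each 3-simplex σ to the alternating sum Σ_i (−1)^i (σ with its i-th vertex removed). For instance
  ∂abcd = bcd − acd + abd − abc.
The 4×1 boundary matrix has rank 1 and Smith normal form diag(1).

Now H_k = ker ∂_k / im ∂_{k+1}, so:

  H_0: rank C_0 − rank ∂_1 = 4 − 3 = 1, and the invariant factors of ∂_1 are all 1, so H_0 = Z.
  H_1: rank ker ∂_1 − rank ∂_2 = (6 − 3) − 3 = 0, and the invariant factors of ∂_2 are all 1, so H_1 = 0.
  H_2: rank ker ∂_2 − rank ∂_3 = (4 − 3) − 1 = 0, and the invariant factors of ∂_3 are all 1, so H_2 = 0.
  H_3: rank ker ∂_3 − rank ∂_4 = (1 − 1) − 0 = 0, and there is no ∂_4, so H_3 = 0.

As a check, the Euler characteristic is 4 − 6 + 4 − 1 = 1, which agrees with 1 − 0 + 0 − 0 = 1.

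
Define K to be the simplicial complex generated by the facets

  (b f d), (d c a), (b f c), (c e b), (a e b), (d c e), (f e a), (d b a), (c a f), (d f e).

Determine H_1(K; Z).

Order the vertices as a < b < c < d < e < f. Listing each simplex with vertices in this order, K has dimension 2 with simplices:

  0-simplices (6): a, b, c, d, e, f
  1-simplices (15): ab, ac, ad, ae, af, bc, bd, be, bf, cd, ce, cf, de, df, ef
  2-simplices (10): abd, abe, acd, acf, aef, bce, bcf, bdf, cde, def

so the chain groups are C_0 ≅ Z^6, C_1 ≅ Z^15, C_2 ≅ Z^10.

Boundary ∂_1: C_1 → C_0 sends each edge [p,q] (with p < q) to q − p.
As a 6×15 matrix over Z this has rank 5, with invariant factors (1,1,1,1,1).

∂_2: C_2 → C_1 acts by ∂[p,q,r] = [q,r] − [p,r] + [p,q]. For instance
  ∂bce = ce − be + bc,
  ∂cde = de − ce + cd.
The resulting 15×10 matrix has rank 10, and its Smith normal form has invariant factors (1,1,1,1,1,1,1,1,1,2).

Computing H_k = (kernel of ∂_k) / (image of ∂_{k+1}):

  H_1: rank ker ∂_1 − rank ∂_2 = (15 − 5) − 10 = 0, and ∂_2 has invariant factor 2 > 1, so H_1 ≅ Z_2.

H_1 ≅ Z_2.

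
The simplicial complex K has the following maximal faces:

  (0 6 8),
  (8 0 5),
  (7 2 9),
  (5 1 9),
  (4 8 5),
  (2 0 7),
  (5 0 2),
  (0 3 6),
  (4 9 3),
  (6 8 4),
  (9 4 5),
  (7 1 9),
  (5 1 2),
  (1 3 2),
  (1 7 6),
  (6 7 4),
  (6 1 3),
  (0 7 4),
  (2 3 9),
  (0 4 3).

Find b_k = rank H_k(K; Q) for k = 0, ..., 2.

b_0 = 1, b_1 = 1, b_2 = 0.

We work with the vertex ordering 0 < 1 < 2 < 3 < 4 < 5 < 6 < 7 < 8 < 9. The simplices of K, each written with vertices in increasing order, are:

  0-simplices (10): [0], [1], [2], [3], [4], [5], [6], [7], [8], [9]
  1-simplices (30): (30 of them)
  2-simplices (20): (20 of them)

Hence C_0 ≅ Z^10, C_1 ≅ Z^30, C_2 ≅ Z^20.

Boundary ∂_1: C_1 → C_0 sends each edge [p,q] (with p < q) to q − p. For instance
  ∂[4,9] = [9] − [4].
The resulting 10×30 matrix has rank 9, and its Smith normal form has invariant factors (1,1,1,1,1,1,1,1,1).

The boundary map ∂_2: C_2 → C_1 acts by ∂[p,q,r] = [q,r] − [p,r] + [p,q]. For instance
  ∂[0,3,6] = [3,6] − [0,6] + [0,3],
  ∂[3,4,9] = [4,9] − [3,9] + [3,4].
The 30×20 boundary matrix has rank 20 and Smith normal form diag(1,1,1,1,1,1,1,1,1,1,1,1,1,1,1,1,1,1,1,2).

Reading off H_k = ker ∂_k / im ∂_{k+1}:

  H_0: rank C_0 − rank ∂_1 = 10 − 9 = 1, and the invariant factors of ∂_1 are all 1, so H_0 ≅ Z.
  H_1: rank ker ∂_1 − rank ∂_2 = (30 − 9) − 20 = 1, and ∂_2 has invariant factor 2 > 1, so H_1 ≅ Z ⊕ Z/2Z.
  H_2: rank ker ∂_2 − rank ∂_3 = (20 − 20) − 0 = 0, and there is no ∂_3, so H_2 ≅ 0.

Hence the Betti numbers are b_0 = 1, b_1 = 1, b_2 = 0.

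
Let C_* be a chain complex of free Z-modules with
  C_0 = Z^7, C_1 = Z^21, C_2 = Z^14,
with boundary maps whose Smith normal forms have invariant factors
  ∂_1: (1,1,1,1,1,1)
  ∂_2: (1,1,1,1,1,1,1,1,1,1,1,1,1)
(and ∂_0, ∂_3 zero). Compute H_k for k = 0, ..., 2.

H_0: b_0 = 7 − 0 − 6 = 1; torsion from ∂_1 factors > 1: none. So H_0 = Z.
H_1: b_1 = 21 − 6 − 13 = 2; torsion from ∂_2 factors > 1: none. So H_1 = Z^2.
H_2: b_2 = 14 − 13 − 0 = 1; torsion from ∂_3 factors > 1: none. So H_2 = Z.

H_0 = Z,  H_1 = Z^2,  H_2 = Z.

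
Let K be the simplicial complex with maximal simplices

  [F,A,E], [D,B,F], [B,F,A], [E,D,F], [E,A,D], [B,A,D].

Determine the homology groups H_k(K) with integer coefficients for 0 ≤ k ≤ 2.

K has 5 vertices, 9 edges, 6 triangles.
rank ∂_0 = 0, rank ∂_1 = 4 ⇒ b_0 = 5 − 0 − 4 = 1; all invariant factors of ∂_1 are 1 so no torsion. So H_0 = Z.
rank ∂_1 = 4, rank ∂_2 = 5 ⇒ b_1 = 9 − 4 − 5 = 0; all invariant factors of ∂_2 are 1 so no torsion. So H_1 = 0.
rank ∂_2 = 5, rank ∂_3 = 0 ⇒ b_2 = 6 − 5 − 0 = 1. So H_2 = Z.

H_0 = Z,  H_1 = 0,  H_2 = Z.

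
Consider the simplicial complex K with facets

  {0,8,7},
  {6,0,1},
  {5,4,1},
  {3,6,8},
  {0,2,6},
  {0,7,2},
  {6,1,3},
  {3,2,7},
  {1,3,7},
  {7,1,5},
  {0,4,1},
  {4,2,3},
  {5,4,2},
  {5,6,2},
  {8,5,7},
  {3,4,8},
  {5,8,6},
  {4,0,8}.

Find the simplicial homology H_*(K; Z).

H_0 ≅ Z,  H_1 ≅ Z^2,  H_2 ≅ Z.

Order the vertices as 0 < 1 < 2 < 3 < 4 < 5 < 6 < 7 < 8. Listing each simplex with vertices in this order, K has dimension 2 with simplices:

  0-simplices (9): [0], [1], [2], [3], [4], [5], [6], [7], [8]
  1-simplices (27): (27 of them)
  2-simplices (18): [0,1,4], [0,1,6], [0,2,6], [0,2,7], [0,4,8], [0,7,8], [1,3,6], [1,3,7], [1,4,5], [1,5,7], [2,3,4], [2,3,7], [2,4,5], [2,5,6], [3,4,8], [3,6,8], [5,6,8], [5,7,8]

so the chain groups are C_0 ≅ Z^9, C_1 ≅ Z^27, C_2 ≅ Z^18.

The boundary map ∂_1: C_1 → C_0 sends each edge [p,q] (with p < q) to q − p.
As a 9×27 matrix over Z this has rank 8, with invariant factors (1,1,1,1,1,1,1,1).

Boundary ∂_2: C_2 → C_1 acts by ∂[p,q,r] = [q,r] − [p,r] + [p,q]. For instance
  ∂[1,3,7] = [3,7] − [1,7] + [1,3],
  ∂[2,5,6] = [5,6] − [2,6] + [2,5].
The 27×18 boundary matrix has rank 17 and Smith normal form diag(1,1,1,1,1,1,1,1,1,1,1,1,1,1,1,1,1).

Computing H_k = (kernel of ∂_k) / (image of ∂_{k+1}):

  H_0: rank C_0 − rank ∂_1 = 9 − 8 = 1, and the invariant factors of ∂_1 are all 1, so H_0 ≅ Z.
  H_1: rank ker ∂_1 − rank ∂_2 = (27 − 8) − 17 = 2, and the invariant factors of ∂_2 are all 1, so H_1 ≅ Z^2.
  H_2: rank ker ∂_2 − rank ∂_3 = (18 − 17) − 0 = 1, and there is no ∂_3, so H_2 ≅ Z.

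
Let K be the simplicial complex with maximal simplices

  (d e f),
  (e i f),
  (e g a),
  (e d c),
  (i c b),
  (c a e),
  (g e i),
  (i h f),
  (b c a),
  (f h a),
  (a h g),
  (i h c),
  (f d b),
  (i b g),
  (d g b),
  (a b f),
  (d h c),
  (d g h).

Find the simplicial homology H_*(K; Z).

H_0 ≅ Z,  H_1 ≅ Z^2,  H_2 ≅ Z.

Fix the vertex order a < b < c < d < e < f < g < h < i and write every simplex with vertices in increasing order. Then dim K = 2 and the simplices of K are:

  0-simplices (9): a, b, c, d, e, f, g, h, i
  1-simplices (27): ab, ac, ae, af, ag, ah, bc, bd, bf, bg, bi, cd, ce, ch, ci, de, df, dg, dh, ef, eg, ei, fh, fi, gh, gi, hi
  2-simplices (18): abc, abf, ace, aeg, afh, agh, bci, bdf, bdg, bgi, cde, cdh, chi, def, dgh, efi, egi, fhi

giving chain groups C_0 ≅ Z^9, C_1 ≅ Z^27, C_2 ≅ Z^18.

Boundary ∂_1: C_1 → C_0 maps an edge to its endpoints' difference, ∂[p,q] = q − p.
This gives a 9×27 integer matrix of rank 8; reducing to Smith normal form yields diagonal entries (1,1,1,1,1,1,1,1).

Boundary ∂_2: C_2 → C_1 maps a triangle to the signed sum of its edges. For instance
  ∂efi = fi − ei + ef,
  ∂fhi = hi − fi + fh.
The 27×18 boundary matrix has rank 17 and Smith normal form diag(1,1,1,1,1,1,1,1,1,1,1,1,1,1,1,1,1).

From H_k ≅ ker(∂_k) / im(∂_{k+1}) we obtain:

  H_0: rank C_0 − rank ∂_1 = 9 − 8 = 1, and the invariant factors of ∂_1 are all 1, so H_0 ≅ Z.
  H_1: rank ker ∂_1 − rank ∂_2 = (27 − 8) − 17 = 2, and the invariant factors of ∂_2 are all 1, so H_1 ≅ Z^2.
  H_2: rank ker ∂_2 − rank ∂_3 = (18 − 17) − 0 = 1, and there is no ∂_3, so H_2 ≅ Z.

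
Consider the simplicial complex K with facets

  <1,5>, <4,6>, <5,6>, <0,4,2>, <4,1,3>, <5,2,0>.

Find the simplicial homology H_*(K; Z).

Order the vertices as 0 < 1 < 2 < 3 < 4 < 5 < 6. Listing each simplex with vertices in this order, K has dimension 2 with simplices:

  0-simplices (7): [0], [1], [2], [3], [4], [5], [6]
  1-simplices (11): [0,2], [0,4], [0,5], [1,3], [1,4], [1,5], [2,4], [2,5], [3,4], [4,6], [5,6]
  2-simplices (3): [0,2,4], [0,2,5], [1,3,4]

giving chain groups C_0 ≅ Z^7, C_1 ≅ Z^11, C_2 ≅ Z^3.

Boundary ∂_1: C_1 → C_0 maps an edge to its endpoints' difference, ∂[p,q] = q − p.
The 7×11 boundary matrix has rank 6 and Smith normal form diag(1,1,1,1,1,1).

∂_2: C_2 → C_1 acts by ∂[p,q,r] = [q,r] − [p,r] + [p,q]. For instance
  ∂[0,2,4] = [2,4] − [0,4] + [0,2],
  ∂[0,2,5] = [2,5] − [0,5] + [0,2].
The 11×3 boundary matrix has rank 3 and Smith normal form diag(1,1,1).

From H_k ≅ ker(∂_k) / im(∂_{k+1}) we obtain:

  H_0: rank C_0 − rank ∂_1 = 7 − 6 = 1, and the invariant factors of ∂_1 are all 1, so H_0 ≅ Z.
  H_1: rank ker ∂_1 − rank ∂_2 = (11 − 6) − 3 = 2, and the invariant factors of ∂_2 are all 1, so H_1 ≅ Z^2.
  H_2: rank ker ∂_2 − rank ∂_3 = (3 − 3) − 0 = 0, and there is no ∂_3, so H_2 ≅ 0.

H_0 ≅ Z,  H_1 ≅ Z^2,  H_2 = 0.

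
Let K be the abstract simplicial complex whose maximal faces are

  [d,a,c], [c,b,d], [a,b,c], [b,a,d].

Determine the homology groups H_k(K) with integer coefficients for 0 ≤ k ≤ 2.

Fix the vertex order a < b < c < d and write every simplex with vertices in increasing order. Then dim K = 2 and the simplices of K are:

  0-simplices (4): a, b, c, d
  1-simplices (6): ab, ac, ad, bc, bd, cd
  2-simplices (4): abc, abd, acd, bcd

so the chain groups are C_0 ≅ Z^4, C_1 ≅ Z^6, C_2 ≅ Z^4.

Boundary ∂_1: C_1 → C_0 sends each edge [p,q] (with p < q) to q − p.
The resulting 4×6 matrix has rank 3, and its Smith normal form has invariant factors (1,1,1).

Boundary ∂_2: C_2 → C_1 acts by ∂[p,q,r] = [q,r] − [p,r] + [p,q]. For instance
  ∂abd = bd − ad + ab,
  ∂abc = bc − ac + ab.
The resulting 6×4 matrix has rank 3, and its Smith normal form has invariant factors (1,1,1).

From H_k ≅ ker(∂_k) / im(∂_{k+1}) we obtain:

  H_0: rank C_0 − rank ∂_1 = 4 − 3 = 1, and the invariant factors of ∂_1 are all 1, so H_0 = Z.
  H_1: rank ker ∂_1 − rank ∂_2 = (6 − 3) − 3 = 0, and the invariant factors of ∂_2 are all 1, so H_1 = 0.
  H_2: rank ker ∂_2 − rank ∂_3 = (4 − 3) − 0 = 1, and there is no ∂_3, so H_2 = Z.

(K is a triangulation of the 2-sphere S^2.)

H_0 = Z,  H_1 = 0,  H_2 = Z.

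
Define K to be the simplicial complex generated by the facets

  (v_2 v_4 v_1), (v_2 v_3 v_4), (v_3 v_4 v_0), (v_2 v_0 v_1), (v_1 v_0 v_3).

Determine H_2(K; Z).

H_2 = 0.

Order the vertices as v_0 < v_1 < v_2 < v_3 < v_4. Listing each simplex with vertices in this order, K has dimension 2 with simplices:

  0-simplices (5): [v_0], [v_1], [v_2], [v_3], [v_4]
  1-simplices (10): [v_0,v_1], [v_0,v_2], [v_0,v_3], [v_0,v_4], [v_1,v_2], [v_1,v_3], [v_1,v_4], [v_2,v_3], [v_2,v_4], [v_3,v_4]
  2-simplices (5): [v_0,v_1,v_2], [v_0,v_1,v_3], [v_0,v_3,v_4], [v_1,v_2,v_4], [v_2,v_3,v_4]

so the chain groups are C_0 ≅ Z^5, C_1 ≅ Z^10, C_2 ≅ Z^5.

∂_1: C_1 → C_0 maps an edge to its endpoints' difference, ∂[p,q] = q − p.
The 5×10 boundary matrix has rank 4 and Smith normal form diag(1,1,1,1).

Boundary ∂_2: C_2 → C_1 sends each 2-simplex [p,q,r] to [q,r] − [p,r] + [p,q]. For instance
  ∂[v_1,v_2,v_4] = [v_2,v_4] − [v_1,v_4] + [v_1,v_2],
  ∂[v_0,v_1,v_3] = [v_1,v_3] − [v_0,v_3] + [v_0,v_1].
The resulting 10×5 matrix has rank 5, and its Smith normal form has invariant factors (1,1,1,1,1).

From H_k ≅ ker(∂_k) / im(∂_{k+1}) we obtain:

  H_2: rank ker ∂_2 − rank ∂_3 = (5 − 5) − 0 = 0, and there is no ∂_3, so H_2 ≅ 0.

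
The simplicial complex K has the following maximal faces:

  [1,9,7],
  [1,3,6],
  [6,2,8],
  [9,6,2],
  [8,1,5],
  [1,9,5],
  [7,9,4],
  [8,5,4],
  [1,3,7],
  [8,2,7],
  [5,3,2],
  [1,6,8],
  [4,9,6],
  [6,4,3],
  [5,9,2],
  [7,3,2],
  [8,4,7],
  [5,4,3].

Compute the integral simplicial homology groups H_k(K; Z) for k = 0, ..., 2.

Fix the vertex order 1 < 2 < 3 < 4 < 5 < 6 < 7 < 8 < 9 and write every simplex with vertices in increasing order. Then dim K = 2 and the simplices of K are:

  0-simplices (9): [1], [2], [3], [4], [5], [6], [7], [8], [9]
  1-simplices (27): (27 of them)
  2-simplices (18): [1,3,6], [1,3,7], [1,5,8], [1,5,9], [1,6,8], [1,7,9], [2,3,5], [2,3,7], [2,5,9], [2,6,8], [2,6,9], [2,7,8], [3,4,5], [3,4,6], [4,5,8], [4,6,9], [4,7,8], [4,7,9]

so the chain groups are C_0 ≅ Z^9, C_1 ≅ Z^27, C_2 ≅ Z^18.

∂_1: C_1 → C_0 maps an edge to its endpoints' difference, ∂[p,q] = q − p. For instance
  ∂[4,5] = [5] − [4].
As a 9×27 matrix over Z this has rank 8, with invariant factors (1,1,1,1,1,1,1,1).

Boundary ∂_2: C_2 → C_1 maps a triangle to the signed sum of its edges. For instance
  ∂[2,6,8] = [6,8] − [2,8] + [2,6],
  ∂[1,3,7] = [3,7] − [1,7] + [1,3].
The resulting 27×18 matrix has rank 17, and its Smith normal form has invariant factors (1,1,1,1,1,1,1,1,1,1,1,1,1,1,1,1,1).

Computing H_k = (kernel of ∂_k) / (image of ∂_{k+1}):

  H_0: rank C_0 − rank ∂_1 = 9 − 8 = 1, and the invariant factors of ∂_1 are all 1, so H_0 ≅ Z.
  H_1: rank ker ∂_1 − rank ∂_2 = (27 − 8) − 17 = 2, and the invariant factors of ∂_2 are all 1, so H_1 ≅ Z^2.
  H_2: rank ker ∂_2 − rank ∂_3 = (18 − 17) − 0 = 1, and there is no ∂_3, so H_2 ≅ Z.

As a check, the Euler characteristic is 9 − 27 + 18 = 0, which agrees with 1 − 2 + 1 = 0.
(K is a triangulation of the torus T^2.)

H_0 = Z,  H_1 = Z^2,  H_2 = Z.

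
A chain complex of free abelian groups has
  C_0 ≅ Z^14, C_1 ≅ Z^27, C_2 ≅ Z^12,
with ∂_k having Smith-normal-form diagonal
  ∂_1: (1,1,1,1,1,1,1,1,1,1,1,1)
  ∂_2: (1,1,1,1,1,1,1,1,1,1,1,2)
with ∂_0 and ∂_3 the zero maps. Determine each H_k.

H_0: b_0 = 14 − 0 − 12 = 2; torsion from ∂_1 factors > 1: none. So H_0 ≅ Z^2.
H_1: b_1 = 27 − 12 − 12 = 3; torsion from ∂_2 factors > 1: [2]. So H_1 ≅ Z^3 × Z/2.
H_2: b_2 = 12 − 12 − 0 = 0; torsion from ∂_3 factors > 1: none. So H_2 ≅ 0.

H_0 ≅ Z^2,  H_1 ≅ Z^3 × Z/2,  H_2 = 0.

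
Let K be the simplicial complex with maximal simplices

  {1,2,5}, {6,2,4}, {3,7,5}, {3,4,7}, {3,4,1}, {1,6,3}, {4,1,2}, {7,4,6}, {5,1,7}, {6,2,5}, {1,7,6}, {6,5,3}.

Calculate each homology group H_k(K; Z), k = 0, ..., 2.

H_0 = Z,  H_1 = Z/2,  H_2 = 0.

Take the total order 1 < 2 < 3 < 4 < 5 < 6 < 7 on the vertex set. Then K (dimension 2) consists of the simplices:

  0-simplices (7): [1], [2], [3], [4], [5], [6], [7]
  1-simplices (18): [1,2], [1,3], [1,4], [1,5], [1,6], [1,7], [2,4], [2,5], [2,6], [3,4], [3,5], [3,6], [3,7], [4,6], [4,7], [5,6], [5,7], [6,7]
  2-simplices (12): [1,2,4], [1,2,5], [1,3,4], [1,3,6], [1,5,7], [1,6,7], [2,4,6], [2,5,6], [3,4,7], [3,5,6], [3,5,7], [4,6,7]

giving chain groups C_0 ≅ Z^7, C_1 ≅ Z^18, C_2 ≅ Z^12.

∂_1: C_1 → C_0 is given by ∂[p,q] = [q] − [p]. For instance
  ∂[1,4] = [4] − [1].
As a 7×18 matrix over Z this has rank 6, with invariant factors (1,1,1,1,1,1).

The boundary map ∂_2: C_2 → C_1 acts by ∂[p,q,r] = [q,r] − [p,r] + [p,q]. For instance
  ∂[4,6,7] = [6,7] − [4,7] + [4,6],
  ∂[1,3,4] = [3,4] − [1,4] + [1,3].
This gives a 18×12 integer matrix of rank 12; reducing to Smith normal form yields diagonal entries (1,1,1,1,1,1,1,1,1,1,1,2).

From H_k ≅ ker(∂_k) / im(∂_{k+1}) we obtain:

  H_0: rank C_0 − rank ∂_1 = 7 − 6 = 1, and the invariant factors of ∂_1 are all 1, so H_0 = Z.
  H_1: rank ker ∂_1 − rank ∂_2 = (18 − 6) − 12 = 0, and ∂_2 has invariant factor 2 > 1, so H_1 = Z/2.
  H_2: rank ker ∂_2 − rank ∂_3 = (12 − 12) − 0 = 0, and there is no ∂_3, so H_2 = 0.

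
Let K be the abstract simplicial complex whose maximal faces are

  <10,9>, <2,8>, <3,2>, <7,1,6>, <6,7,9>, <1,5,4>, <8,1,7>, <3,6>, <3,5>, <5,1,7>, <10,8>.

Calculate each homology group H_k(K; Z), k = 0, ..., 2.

K has 10 vertices, 17 edges, 5 triangles.
rank ∂_0 = 0, rank ∂_1 = 9 ⇒ b_0 = 10 − 0 − 9 = 1; all invariant factors of ∂_1 are 1 so no torsion. So H_0 ≅ Z.
rank ∂_1 = 9, rank ∂_2 = 5 ⇒ b_1 = 17 − 9 − 5 = 3; all invariant factors of ∂_2 are 1 so no torsion. So H_1 ≅ Z^3.
rank ∂_2 = 5, rank ∂_3 = 0 ⇒ b_2 = 5 − 5 − 0 = 0. So H_2 ≅ 0.

H_0 ≅ Z,  H_1 ≅ Z^3,  H_2 = 0.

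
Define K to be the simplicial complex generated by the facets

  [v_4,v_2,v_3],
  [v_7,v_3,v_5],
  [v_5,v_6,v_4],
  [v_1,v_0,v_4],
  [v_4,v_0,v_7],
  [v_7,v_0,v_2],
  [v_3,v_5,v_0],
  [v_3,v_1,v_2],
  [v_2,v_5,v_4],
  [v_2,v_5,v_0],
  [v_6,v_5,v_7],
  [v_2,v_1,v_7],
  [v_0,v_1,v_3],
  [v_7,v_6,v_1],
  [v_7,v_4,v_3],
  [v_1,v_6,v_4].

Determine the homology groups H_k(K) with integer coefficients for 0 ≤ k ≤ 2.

H_0 ≅ Z,  H_1 ≅ Z^2,  H_2 ≅ Z.

Fix the vertex order v_0 < v_1 < v_2 < v_3 < v_4 < v_5 < v_6 < v_7 and write every simplex with vertices in increasing order. Then dim K = 2 and the simplices of K are:

  0-simplices (8): [v_0], [v_1], [v_2], [v_3], [v_4], [v_5], [v_6], [v_7]
  1-simplices (24): (24 of them)
  2-simplices (16): (16 of them)

so the chain groups are C_0 ≅ Z^8, C_1 ≅ Z^24, C_2 ≅ Z^16.

∂_1: C_1 → C_0 is given by ∂[p,q] = [q] − [p]. For instance
  ∂[v_2,v_5] = [v_5] − [v_2].
This gives a 8×24 integer matrix of rank 7; reducing to Smith normal form yields diagonal entries (1,1,1,1,1,1,1).

The boundary map ∂_2: C_2 → C_1 maps a triangle to the signed sum of its edges. For instance
  ∂[v_0,v_3,v_5] = [v_3,v_5] − [v_0,v_5] + [v_0,v_3],
  ∂[v_0,v_4,v_7] = [v_4,v_7] − [v_0,v_7] + [v_0,v_4].
As a 24×16 matrix over Z this has rank 15, with invariant factors (1,1,1,1,1,1,1,1,1,1,1,1,1,1,1).

Now H_k = ker ∂_k / im ∂_{k+1}, so:

  H_0: rank C_0 − rank ∂_1 = 8 − 7 = 1, and the invariant factors of ∂_1 are all 1, so H_0 = Z.
  H_1: rank ker ∂_1 − rank ∂_2 = (24 − 7) − 15 = 2, and the invariant factors of ∂_2 are all 1, so H_1 = Z^2.
  H_2: rank ker ∂_2 − rank ∂_3 = (16 − 15) − 0 = 1, and there is no ∂_3, so H_2 = Z.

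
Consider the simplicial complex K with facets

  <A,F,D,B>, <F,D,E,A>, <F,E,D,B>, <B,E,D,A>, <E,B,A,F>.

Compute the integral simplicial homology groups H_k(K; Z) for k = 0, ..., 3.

H_0 = Z,  H_1 = 0,  H_2 = 0,  H_3 = Z.

We work with the vertex ordering A < B < D < E < F. The simplices of K, each written with vertices in increasing order, are:

  0-simplices (5): A, B, D, E, F
  1-simplices (10): AB, AD, AE, AF, BD, BE, BF, DE, DF, EF
  2-simplices (10): ABD, ABE, ABF, ADE, ADF, AEF, BDE, BDF, BEF, DEF
  3-simplices (5): ABDE, ABDF, ABEF, ADEF, BDEF

giving chain groups C_0 ≅ Z^5, C_1 ≅ Z^10, C_2 ≅ Z^10, C_3 ≅ Z^5.

∂_1: C_1 → C_0 sends each edge [p,q] (with p < q) to q − p.
This gives a 5×10 integer matrix of rank 4; reducing to Smith normal form yields diagonal entries (1,1,1,1).

Boundary ∂_2: C_2 → C_1 acts by ∂[p,q,r] = [q,r] − [p,r] + [p,q]. For instance
  ∂ABF = BF − AF + AB,
  ∂ADF = DF − AF + AD.
This gives a 10×10 integer matrix of rank 6; reducing to Smith normal form yields diagonal entries (1,1,1,1,1,1).

Boundary ∂_3: C_3 → C_2 sends each 3-simplex σ to the alternating sum Σ_i (−1)^i (σ with its i-th vertex removed). For instance
  ∂ABEF = BEF − AEF + ABF − ABE,
  ∂ADEF = DEF − AEF + ADF − ADE.
As a 10×5 matrix over Z this has rank 4, with invariant factors (1,1,1,1).

Reading off H_k = ker ∂_k / im ∂_{k+1}:

  H_0: rank C_0 − rank ∂_1 = 5 − 4 = 1, and the invariant factors of ∂_1 are all 1, so H_0 = Z.
  H_1: rank ker ∂_1 − rank ∂_2 = (10 − 4) − 6 = 0, and the invariant factors of ∂_2 are all 1, so H_1 = 0.
  H_2: rank ker ∂_2 − rank ∂_3 = (10 − 6) − 4 = 0, and the invariant factors of ∂_3 are all 1, so H_2 = 0.
  H_3: rank ker ∂_3 − rank ∂_4 = (5 − 4) − 0 = 1, and there is no ∂_4, so H_3 = Z.

As a check, the Euler characteristic is 5 − 10 + 10 − 5 = 0, which agrees with 1 − 0 + 0 − 1 = 0.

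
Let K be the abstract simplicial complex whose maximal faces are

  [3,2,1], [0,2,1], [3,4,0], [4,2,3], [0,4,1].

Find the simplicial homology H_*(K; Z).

H_0 ≅ Z,  H_1 ≅ Z,  H_2 = 0.

K has 5 vertices, 10 edges, 5 triangles.
rank ∂_0 = 0, rank ∂_1 = 4 ⇒ b_0 = 5 − 0 − 4 = 1; all invariant factors of ∂_1 are 1 so no torsion. So H_0 = Z.
rank ∂_1 = 4, rank ∂_2 = 5 ⇒ b_1 = 10 − 4 − 5 = 1; all invariant factors of ∂_2 are 1 so no torsion. So H_1 = Z.
rank ∂_2 = 5, rank ∂_3 = 0 ⇒ b_2 = 5 − 5 − 0 = 0. So H_2 = 0.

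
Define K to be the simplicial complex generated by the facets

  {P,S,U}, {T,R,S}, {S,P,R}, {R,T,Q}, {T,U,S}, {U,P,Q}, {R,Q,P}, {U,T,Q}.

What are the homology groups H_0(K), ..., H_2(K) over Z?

Order the vertices as P < Q < R < S < T < U. Listing each simplex with vertices in this order, K has dimension 2 with simplices:

  0-simplices (6): P, Q, R, S, T, U
  1-simplices (12): PQ, PR, PS, PU, QR, QT, QU, RS, RT, ST, SU, TU
  2-simplices (8): PQR, PQU, PRS, PSU, QRT, QTU, RST, STU

so the chain groups are C_0 ≅ Z^6, C_1 ≅ Z^12, C_2 ≅ Z^8.

Boundary ∂_1: C_1 → C_0 maps an edge to its endpoints' difference, ∂[p,q] = q − p.
The resulting 6×12 matrix has rank 5, and its Smith normal form has invariant factors (1,1,1,1,1).

∂_2: C_2 → C_1 acts by ∂[p,q,r] = [q,r] − [p,r] + [p,q]. For instance
  ∂PQU = QU − PU + PQ,
  ∂PSU = SU − PU + PS.
This gives a 12×8 integer matrix of rank 7; reducing to Smith normal form yields diagonal entries (1,1,1,1,1,1,1).

Computing H_k = (kernel of ∂_k) / (image of ∂_{k+1}):

  H_0: rank C_0 − rank ∂_1 = 6 − 5 = 1, and the invariant factors of ∂_1 are all 1, so H_0 = Z.
  H_1: rank ker ∂_1 − rank ∂_2 = (12 − 5) − 7 = 0, and the invariant factors of ∂_2 are all 1, so H_1 = 0.
  H_2: rank ker ∂_2 − rank ∂_3 = (8 − 7) − 0 = 1, and there is no ∂_3, so H_2 = Z.

(K is a triangulation of the 2-sphere S^2.)

H_0 ≅ Z,  H_1 = 0,  H_2 ≅ Z.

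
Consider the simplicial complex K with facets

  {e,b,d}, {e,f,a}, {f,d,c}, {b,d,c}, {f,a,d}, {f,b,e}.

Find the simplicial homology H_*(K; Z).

H_0 ≅ Z,  H_1 ≅ Z,  H_2 = 0.

We work with the vertex ordering a < b < c < d < e < f. The simplices of K, each written with vertices in increasing order, are:

  0-simplices (6): a, b, c, d, e, f
  1-simplices (12): ad, ae, af, bc, bd, be, bf, cd, cf, de, df, ef
  2-simplices (6): adf, aef, bcd, bde, bef, cdf

so the chain groups are C_0 ≅ Z^6, C_1 ≅ Z^12, C_2 ≅ Z^6.

∂_1: C_1 → C_0 sends each edge [p,q] (with p < q) to q − p. For instance
  ∂ad = d − a.
This gives a 6×12 integer matrix of rank 5; reducing to Smith normal form yields diagonal entries (1,1,1,1,1).

The boundary map ∂_2: C_2 → C_1 sends each 2-simplex [p,q,r] to [q,r] − [p,r] + [p,q]. For instance
  ∂bde = de − be + bd,
  ∂bef = ef − bf + be.
As a 12×6 matrix over Z this has rank 6, with invariant factors (1,1,1,1,1,1).

Reading off H_k = ker ∂_k / im ∂_{k+1}:

  H_0: rank C_0 − rank ∂_1 = 6 − 5 = 1, and the invariant factors of ∂_1 are all 1, so H_0 = Z.
  H_1: rank ker ∂_1 − rank ∂_2 = (12 − 5) − 6 = 1, and the invariant factors of ∂_2 are all 1, so H_1 = Z.
  H_2: rank ker ∂_2 − rank ∂_3 = (6 − 6) − 0 = 0, and there is no ∂_3, so H_2 = 0.

As a check, the Euler characteristic is 6 − 12 + 6 = 0, which agrees with 1 − 1 + 0 = 0.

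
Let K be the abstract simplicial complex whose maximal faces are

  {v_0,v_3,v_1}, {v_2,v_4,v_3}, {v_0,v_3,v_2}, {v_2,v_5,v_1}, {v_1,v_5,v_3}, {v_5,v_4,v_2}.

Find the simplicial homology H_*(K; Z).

H_0 ≅ Z,  H_1 ≅ Z,  H_2 = 0.

We work with the vertex ordering v_0 < v_1 < v_2 < v_3 < v_4 < v_5. The simplices of K, each written with vertices in increasing order, are:

  0-simplices (6): [v_0], [v_1], [v_2], [v_3], [v_4], [v_5]
  1-simplices (12): [v_0,v_1], [v_0,v_2], [v_0,v_3], [v_1,v_2], [v_1,v_3], [v_1,v_5], [v_2,v_3], [v_2,v_4], [v_2,v_5], [v_3,v_4], [v_3,v_5], [v_4,v_5]
  2-simplices (6): [v_0,v_1,v_3], [v_0,v_2,v_3], [v_1,v_2,v_5], [v_1,v_3,v_5], [v_2,v_3,v_4], [v_2,v_4,v_5]

giving chain groups C_0 ≅ Z^6, C_1 ≅ Z^12, C_2 ≅ Z^6.

The boundary map ∂_1: C_1 → C_0 is given by ∂[p,q] = [q] − [p].
The resulting 6×12 matrix has rank 5, and its Smith normal form has invariant factors (1,1,1,1,1).

∂_2: C_2 → C_1 maps a triangle to the signed sum of its edges. For instance
  ∂[v_0,v_2,v_3] = [v_2,v_3] − [v_0,v_3] + [v_0,v_2],
  ∂[v_0,v_1,v_3] = [v_1,v_3] − [v_0,v_3] + [v_0,v_1].
The resulting 12×6 matrix has rank 6, and its Smith normal form has invariant factors (1,1,1,1,1,1).

Reading off H_k = ker ∂_k / im ∂_{k+1}:

  H_0: rank C_0 − rank ∂_1 = 6 − 5 = 1, and the invariant factors of ∂_1 are all 1, so H_0 = Z.
  H_1: rank ker ∂_1 − rank ∂_2 = (12 − 5) − 6 = 1, and the invariant factors of ∂_2 are all 1, so H_1 = Z.
  H_2: rank ker ∂_2 − rank ∂_3 = (6 − 6) − 0 = 0, and there is no ∂_3, so H_2 = 0.

As a check, the Euler characteristic is 6 − 12 + 6 = 0, which agrees with 1 − 1 + 0 = 0.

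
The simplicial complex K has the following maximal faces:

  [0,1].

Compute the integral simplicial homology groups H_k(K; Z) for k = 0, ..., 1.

H_0 ≅ Z,  H_1 = 0.

Take the total order 0 < 1 on the vertex set. Then K (dimension 1) consists of the simplices:

  0-simplices (2): [0], [1]
  1-simplices (1): [0,1]

giving chain groups C_0 ≅ Z^2, C_1 ≅ Z^1.

∂_1: C_1 → C_0 maps an edge to its endpoints' difference, ∂[p,q] = q − p. For instance
  ∂[0,1] = [1] − [0].
This gives a 2×1 integer matrix of rank 1; reducing to Smith normal form yields diagonal entries (1).

From H_k ≅ ker(∂_k) / im(∂_{k+1}) we obtain:

  H_0: rank C_0 − rank ∂_1 = 2 − 1 = 1, and the invariant factors of ∂_1 are all 1, so H_0 ≅ Z.
  H_1: rank ker ∂_1 − rank ∂_2 = (1 − 1) − 0 = 0, and there is no ∂_2, so H_1 ≅ 0.

As a check, the Euler characteristic is 2 − 1 = 1, which agrees with 1 − 0 = 1.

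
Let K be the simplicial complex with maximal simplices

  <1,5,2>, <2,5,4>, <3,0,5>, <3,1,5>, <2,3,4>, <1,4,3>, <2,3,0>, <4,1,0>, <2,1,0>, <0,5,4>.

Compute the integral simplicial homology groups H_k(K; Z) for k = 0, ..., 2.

Fix the vertex order 0 < 1 < 2 < 3 < 4 < 5 and write every simplex with vertices in increasing order. Then dim K = 2 and the simplices of K are:

  0-simplices (6): [0], [1], [2], [3], [4], [5]
  1-simplices (15): [0,1], [0,2], [0,3], [0,4], [0,5], [1,2], [1,3], [1,4], [1,5], [2,3], [2,4], [2,5], [3,4], [3,5], [4,5]
  2-simplices (10): [0,1,2], [0,1,4], [0,2,3], [0,3,5], [0,4,5], [1,2,5], [1,3,4], [1,3,5], [2,3,4], [2,4,5]

giving chain groups C_0 ≅ Z^6, C_1 ≅ Z^15, C_2 ≅ Z^10.

The boundary map ∂_1: C_1 → C_0 sends each edge [p,q] (with p < q) to q − p. For instance
  ∂[0,2] = [2] − [0].
The resulting 6×15 matrix has rank 5, and its Smith normal form has invariant factors (1,1,1,1,1).

∂_2: C_2 → C_1 sends each 2-simplex [p,q,r] to [q,r] − [p,r] + [p,q]. For instance
  ∂[0,1,2] = [1,2] − [0,2] + [0,1],
  ∂[0,2,3] = [2,3] − [0,3] + [0,2].
As a 15×10 matrix over Z this has rank 10, with invariant factors (1,1,1,1,1,1,1,1,1,2).

Computing H_k = (kernel of ∂_k) / (image of ∂_{k+1}):

  H_0: rank C_0 − rank ∂_1 = 6 − 5 = 1, and the invariant factors of ∂_1 are all 1, so H_0 ≅ Z.
  H_1: rank ker ∂_1 − rank ∂_2 = (15 − 5) − 10 = 0, and ∂_2 has invariant factor 2 > 1, so H_1 ≅ Z/2.
  H_2: rank ker ∂_2 − rank ∂_3 = (10 − 10) − 0 = 0, and there is no ∂_3, so H_2 ≅ 0.

H_0 ≅ Z,  H_1 ≅ Z/2,  H_2 = 0.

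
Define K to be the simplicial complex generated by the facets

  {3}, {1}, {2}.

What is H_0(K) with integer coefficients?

H_0 = Z^3.

Take the total order 1 < 2 < 3 on the vertex set. Then K (dimension 0) consists of the simplices:

  0-simplices (3): [1], [2], [3]

so the chain groups are C_0 ≅ Z^3.

Now H_k = ker ∂_k / im ∂_{k+1}, so:

  H_0: rank C_0 − rank ∂_1 = 3 − 0 = 3, and there is no ∂_1, so H_0 = Z^3.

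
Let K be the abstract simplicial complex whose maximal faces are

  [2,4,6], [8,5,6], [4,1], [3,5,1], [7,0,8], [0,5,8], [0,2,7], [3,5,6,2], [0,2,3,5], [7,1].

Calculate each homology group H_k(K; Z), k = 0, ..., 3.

We work with the vertex ordering 0 < 1 < 2 < 3 < 4 < 5 < 6 < 7 < 8. The simplices of K, each written with vertices in increasing order, are:

  0-simplices (9): [0], [1], [2], [3], [4], [5], [6], [7], [8]
  1-simplices (21): [0,2], [0,3], [0,5], [0,7], [0,8], [1,3], [1,4], [1,5], [1,7], [2,3], [2,4], [2,5], [2,6], [2,7], [3,5], [3,6], [4,6], [5,6], [5,8], [6,8], [7,8]
  2-simplices (13): [0,2,3], [0,2,5], [0,2,7], [0,3,5], [0,5,8], [0,7,8], [1,3,5], [2,3,5], [2,3,6], [2,4,6], [2,5,6], [3,5,6], [5,6,8]
  3-simplices (2): [0,2,3,5], [2,3,5,6]

Hence C_0 ≅ Z^9, C_1 ≅ Z^21, C_2 ≅ Z^13, C_3 ≅ Z^2.

Boundary ∂_1: C_1 → C_0 is given by ∂[p,q] = [q] − [p]. For instance
  ∂[0,3] = [3] − [0].
As a 9×21 matrix over Z this has rank 8, with invariant factors (1,1,1,1,1,1,1,1).

Boundary ∂_2: C_2 → C_1 maps a triangle to the signed sum of its edges. For instance
  ∂[0,3,5] = [3,5] − [0,5] + [0,3],
  ∂[0,7,8] = [7,8] − [0,8] + [0,7].
This gives a 21×13 integer matrix of rank 11; reducing to Smith normal form yields diagonal entries (1,1,1,1,1,1,1,1,1,1,1).

∂_3: C_3 → C_2 sends each 3-simplex σ to the alternating sum Σ_i (−1)^i (σ with its i-th vertex removed). For instance
  ∂[0,2,3,5] = [2,3,5] − [0,3,5] + [0,2,5] − [0,2,3],
  ∂[2,3,5,6] = [3,5,6] − [2,5,6] + [2,3,6] − [2,3,5].
This gives a 13×2 integer matrix of rank 2; reducing to Smith normal form yields diagonal entries (1,1).

From H_k ≅ ker(∂_k) / im(∂_{k+1}) we obtain:

  H_0: rank C_0 − rank ∂_1 = 9 − 8 = 1, and the invariant factors of ∂_1 are all 1, so H_0 = Z.
  H_1: rank ker ∂_1 − rank ∂_2 = (21 − 8) − 11 = 2, and the invariant factors of ∂_2 are all 1, so H_1 = Z^2.
  H_2: rank ker ∂_2 − rank ∂_3 = (13 − 11) − 2 = 0, and the invariant factors of ∂_3 are all 1, so H_2 = 0.
  H_3: rank ker ∂_3 − rank ∂_4 = (2 − 2) − 0 = 0, and there is no ∂_4, so H_3 = 0.

H_0 ≅ Z,  H_1 ≅ Z^2,  H_2 = 0,  H_3 = 0.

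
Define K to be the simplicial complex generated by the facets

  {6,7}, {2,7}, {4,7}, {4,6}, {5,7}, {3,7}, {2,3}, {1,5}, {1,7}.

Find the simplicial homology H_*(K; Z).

H_0 = Z,  H_1 = Z^3.

We work with the vertex ordering 1 < 2 < 3 < 4 < 5 < 6 < 7. The simplices of K, each written with vertices in increasing order, are:

  0-simplices (7): [1], [2], [3], [4], [5], [6], [7]
  1-simplices (9): [1,5], [1,7], [2,3], [2,7], [3,7], [4,6], [4,7], [5,7], [6,7]

so the chain groups are C_0 ≅ Z^7, C_1 ≅ Z^9.

Boundary ∂_1: C_1 → C_0 sends each edge [p,q] (with p < q) to q − p.
The resulting 7×9 matrix has rank 6, and its Smith normal form has invariant factors (1,1,1,1,1,1).

Now H_k = ker ∂_k / im ∂_{k+1}, so:

  H_0: rank C_0 − rank ∂_1 = 7 − 6 = 1, and the invariant factors of ∂_1 are all 1, so H_0 ≅ Z.
  H_1: rank ker ∂_1 − rank ∂_2 = (9 − 6) − 0 = 3, and there is no ∂_2, so H_1 ≅ Z^3.

As a check, the Euler characteristic is 7 − 9 = -2, which agrees with 1 − 3 = -2.
(K is a triangulation of a wedge of 3 circles.)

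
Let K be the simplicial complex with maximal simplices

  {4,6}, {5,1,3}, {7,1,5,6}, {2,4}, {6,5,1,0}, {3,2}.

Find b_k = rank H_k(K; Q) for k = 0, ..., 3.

We work with the vertex ordering 0 < 1 < 2 < 3 < 4 < 5 < 6 < 7. The simplices of K, each written with vertices in increasing order, are:

  0-simplices (8): [0], [1], [2], [3], [4], [5], [6], [7]
  1-simplices (14): [0,1], [0,5], [0,6], [1,3], [1,5], [1,6], [1,7], [2,3], [2,4], [3,5], [4,6], [5,6], [5,7], [6,7]
  2-simplices (8): [0,1,5], [0,1,6], [0,5,6], [1,3,5], [1,5,6], [1,5,7], [1,6,7], [5,6,7]
  3-simplices (2): [0,1,5,6], [1,5,6,7]

Hence C_0 ≅ Z^8, C_1 ≅ Z^14, C_2 ≅ Z^8, C_3 ≅ Z^2.

The boundary map ∂_1: C_1 → C_0 maps an edge to its endpoints' difference, ∂[p,q] = q − p. For instance
  ∂[5,6] = [6] − [5].
As a 8×14 matrix over Z this has rank 7, with invariant factors (1,1,1,1,1,1,1).

The boundary map ∂_2: C_2 → C_1 maps a triangle to the signed sum of its edges. For instance
  ∂[0,1,5] = [1,5] − [0,5] + [0,1],
  ∂[0,1,6] = [1,6] − [0,6] + [0,1].
The resulting 14×8 matrix has rank 6, and its Smith normal form has invariant factors (1,1,1,1,1,1).

∂_3: C_3 → C_2 sends each 3-simplex σ to the alternating sum Σ_i (−1)^i (σ with its i-th vertex removed). For instance
  ∂[0,1,5,6] = [1,5,6] − [0,5,6] + [0,1,6] − [0,1,5],
  ∂[1,5,6,7] = [5,6,7] − [1,6,7] + [1,5,7] − [1,5,6].
The 8×2 boundary matrix has rank 2 and Smith normal form diag(1,1).

Computing H_k = (kernel of ∂_k) / (image of ∂_{k+1}):

  H_0: rank C_0 − rank ∂_1 = 8 − 7 = 1, and the invariant factors of ∂_1 are all 1, so H_0 = Z.
  H_1: rank ker ∂_1 − rank ∂_2 = (14 − 7) − 6 = 1, and the invariant factors of ∂_2 are all 1, so H_1 = Z.
  H_2: rank ker ∂_2 − rank ∂_3 = (8 − 6) − 2 = 0, and the invariant factors of ∂_3 are all 1, so H_2 = 0.
  H_3: rank ker ∂_3 − rank ∂_4 = (2 − 2) − 0 = 0, and there is no ∂_4, so H_3 = 0.

As a check, the Euler characteristic is 8 − 14 + 8 − 2 = 0, which agrees with 1 − 1 + 0 − 0 = 0.

Hence the Betti numbers are b_0 = 1, b_1 = 1, b_2 = 0, b_3 = 0.

b_0 = 1, b_1 = 1, b_2 = 0, b_3 = 0.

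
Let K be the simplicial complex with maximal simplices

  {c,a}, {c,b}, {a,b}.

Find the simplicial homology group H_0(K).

Order the vertices as a < b < c. Listing each simplex with vertices in this order, K has dimension 1 with simplices:

  0-simplices (3): a, b, c
  1-simplices (3): ab, ac, bc

so the chain groups are C_0 ≅ Z^3, C_1 ≅ Z^3.

Boundary ∂_1: C_1 → C_0 maps an edge to its endpoints' difference, ∂[p,q] = q − p. For instance
  ∂ac = c − a.
The 3×3 boundary matrix has rank 2 and Smith normal form diag(1,1).

Computing H_k = (kernel of ∂_k) / (image of ∂_{k+1}):

  H_0: rank C_0 − rank ∂_1 = 3 − 2 = 1, and the invariant factors of ∂_1 are all 1, so H_0 = Z.

H_0 = Z.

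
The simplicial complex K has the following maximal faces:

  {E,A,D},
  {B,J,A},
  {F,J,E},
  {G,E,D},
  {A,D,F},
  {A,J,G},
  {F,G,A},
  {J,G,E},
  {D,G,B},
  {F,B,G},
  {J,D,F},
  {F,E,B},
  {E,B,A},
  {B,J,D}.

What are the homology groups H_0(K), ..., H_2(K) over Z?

Order the vertices as A < B < D < E < F < G < J. Listing each simplex with vertices in this order, K has dimension 2 with simplices:

  0-simplices (7): A, B, D, E, F, G, J
  1-simplices (21): AB, AD, AE, AF, AG, AJ, BD, BE, BF, BG, BJ, DE, DF, DG, DJ, EF, EG, EJ, FG, FJ, GJ
  2-simplices (14): ABE, ABJ, ADE, ADF, AFG, AGJ, BDG, BDJ, BEF, BFG, DEG, DFJ, EFJ, EGJ

Hence C_0 ≅ Z^7, C_1 ≅ Z^21, C_2 ≅ Z^14.

The boundary map ∂_1: C_1 → C_0 is given by ∂[p,q] = [q] − [p]. For instance
  ∂DG = G − D.
The 7×21 boundary matrix has rank 6 and Smith normal form diag(1,1,1,1,1,1).

Boundary ∂_2: C_2 → C_1 maps a triangle to the signed sum of its edges. For instance
  ∂EGJ = GJ − EJ + EG,
  ∂BFG = FG − BG + BF.
This gives a 21×14 integer matrix of rank 13; reducing to Smith normal form yields diagonal entries (1,1,1,1,1,1,1,1,1,1,1,1,1).

Now H_k = ker ∂_k / im ∂_{k+1}, so:

  H_0: rank C_0 − rank ∂_1 = 7 − 6 = 1, and the invariant factors of ∂_1 are all 1, so H_0 = Z.
  H_1: rank ker ∂_1 − rank ∂_2 = (21 − 6) − 13 = 2, and the invariant factors of ∂_2 are all 1, so H_1 = Z^2.
  H_2: rank ker ∂_2 − rank ∂_3 = (14 − 13) − 0 = 1, and there is no ∂_3, so H_2 = Z.

As a check, the Euler characteristic is 7 − 21 + 14 = 0, which agrees with 1 − 2 + 1 = 0.
(K is a triangulation of the torus T^2.)

H_0 = Z,  H_1 = Z^2,  H_2 = Z.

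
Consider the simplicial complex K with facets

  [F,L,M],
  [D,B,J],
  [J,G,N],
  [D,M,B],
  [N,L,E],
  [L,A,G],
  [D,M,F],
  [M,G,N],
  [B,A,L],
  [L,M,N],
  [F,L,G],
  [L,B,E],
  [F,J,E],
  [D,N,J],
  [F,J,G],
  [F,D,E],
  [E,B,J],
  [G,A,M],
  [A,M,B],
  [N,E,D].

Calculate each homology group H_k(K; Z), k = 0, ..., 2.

H_0 ≅ Z,  H_1 ≅ Z ⊕ Z/2Z,  H_2 = 0.

We work with the vertex ordering A < B < D < E < F < G < J < L < M < N. The simplices of K, each written with vertices in increasing order, are:

  0-simplices (10): A, B, D, E, F, G, J, L, M, N
  1-simplices (30): AB, AG, AL, AM, BD, BE, BJ, BL, BM, DE, DF, DJ, DM, DN, EF, EJ, EL, EN, FG, FJ, FL, FM, GJ, GL, GM, GN, JN, LM, LN, MN
  2-simplices (20): ABL, ABM, AGL, AGM, BDJ, BDM, BEJ, BEL, DEF, DEN, DFM, DJN, EFJ, ELN, FGJ, FGL, FLM, GJN, GMN, LMN

Hence C_0 ≅ Z^10, C_1 ≅ Z^30, C_2 ≅ Z^20.

Boundary ∂_1: C_1 → C_0 sends each edge [p,q] (with p < q) to q − p.
As a 10×30 matrix over Z this has rank 9, with invariant factors (1,1,1,1,1,1,1,1,1).

∂_2: C_2 → C_1 maps a triangle to the signed sum of its edges. For instance
  ∂BDM = DM − BM + BD,
  ∂AGL = GL − AL + AG.
The resulting 30×20 matrix has rank 20, and its Smith normal form has invariant factors (1,1,1,1,1,1,1,1,1,1,1,1,1,1,1,1,1,1,1,2).

Computing H_k = (kernel of ∂_k) / (image of ∂_{k+1}):

  H_0: rank C_0 − rank ∂_1 = 10 − 9 = 1, and the invariant factors of ∂_1 are all 1, so H_0 ≅ Z.
  H_1: rank ker ∂_1 − rank ∂_2 = (30 − 9) − 20 = 1, and ∂_2 has invariant factor 2 > 1, so H_1 ≅ Z ⊕ Z/2Z.
  H_2: rank ker ∂_2 − rank ∂_3 = (20 − 20) − 0 = 0, and there is no ∂_3, so H_2 ≅ 0.

As a check, the Euler characteristic is 10 − 30 + 20 = 0, which agrees with 1 − 1 + 0 = 0.
(K is a triangulation of the Klein bottle.)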